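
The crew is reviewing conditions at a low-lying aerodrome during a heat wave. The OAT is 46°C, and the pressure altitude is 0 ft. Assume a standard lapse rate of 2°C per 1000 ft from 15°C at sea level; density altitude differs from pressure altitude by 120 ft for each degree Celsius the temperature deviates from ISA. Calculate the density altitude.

ISA temperature at 0 ft = 15 − 2 × (0/1000) = 15°C.
ISA deviation = 46 − 15 = +31°C.
Density altitude = 0 + 120 × (31) = 0 + (+3720) = 3720 ft.

3720 ft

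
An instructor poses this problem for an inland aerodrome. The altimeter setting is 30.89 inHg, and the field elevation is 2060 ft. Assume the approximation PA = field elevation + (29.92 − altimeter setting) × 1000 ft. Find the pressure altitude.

1090 ft

Pressure correction = (29.92 − 30.89) × 1000 = -970 ft.
Pressure altitude = 2060 + (-970) = 1090 ft.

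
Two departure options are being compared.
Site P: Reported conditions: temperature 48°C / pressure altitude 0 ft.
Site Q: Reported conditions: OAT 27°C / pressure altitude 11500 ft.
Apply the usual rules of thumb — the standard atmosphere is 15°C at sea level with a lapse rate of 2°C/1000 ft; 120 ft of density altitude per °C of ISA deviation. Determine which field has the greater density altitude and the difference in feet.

Site Q by 11740 ft

Site P: ISA temp = 15°C, deviation +33°C, DA = 0 + 120 × 33 = 3960 ft.
Site Q: ISA temp = -8°C, deviation +35°C, DA = 11500 + 120 × 35 = 15700 ft.
Site Q is higher by 15700 − 3960 = 11740 ft.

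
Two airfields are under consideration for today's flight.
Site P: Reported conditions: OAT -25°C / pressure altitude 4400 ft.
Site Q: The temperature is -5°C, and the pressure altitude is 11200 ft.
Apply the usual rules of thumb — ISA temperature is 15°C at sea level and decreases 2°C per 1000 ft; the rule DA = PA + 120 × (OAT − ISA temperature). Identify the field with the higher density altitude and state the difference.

Site Q by 10832 ft

Site P: ISA temp = 6.2°C, deviation -31.2°C, DA = 4400 + 120 × (-31.2) = 656 ft.
Site Q: ISA temp = -7.4°C, deviation +2.4°C, DA = 11200 + 120 × 2.4 = 11488 ft.
Site Q is higher by 11488 − 656 = 10832 ft.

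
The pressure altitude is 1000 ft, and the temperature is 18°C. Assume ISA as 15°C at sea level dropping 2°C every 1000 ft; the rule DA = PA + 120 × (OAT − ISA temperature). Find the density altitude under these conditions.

ISA temperature at 1000 ft = 15 − 2 × (1000/1000) = 13°C.
ISA deviation = 18 − 13 = +5°C.
Density altitude = 1000 + 120 × (5) = 1000 + (+600) = 1600 ft.

1600 ft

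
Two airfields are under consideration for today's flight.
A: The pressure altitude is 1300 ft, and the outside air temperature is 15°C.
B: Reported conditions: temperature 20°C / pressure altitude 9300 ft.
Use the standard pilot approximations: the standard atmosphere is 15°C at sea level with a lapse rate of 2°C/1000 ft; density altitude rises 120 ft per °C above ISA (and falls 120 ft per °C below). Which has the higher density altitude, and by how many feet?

A: ISA temp = 12.4°C, deviation +2.6°C, DA = 1300 + 120 × 2.6 = 1612 ft.
B: ISA temp = -3.6°C, deviation +23.6°C, DA = 9300 + 120 × 23.6 = 12132 ft.
B is higher by 12132 − 1612 = 10520 ft.

B by 10520 ft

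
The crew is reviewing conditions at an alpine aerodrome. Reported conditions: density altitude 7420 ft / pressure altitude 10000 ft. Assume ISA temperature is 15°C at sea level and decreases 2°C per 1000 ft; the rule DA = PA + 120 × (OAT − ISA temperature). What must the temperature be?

Density altitude − pressure altitude = 7420 − 10000 = -2580 ft.
At 120 ft/°C that is an ISA deviation of -2580/120 = -21.5°C.
ISA temperature at 10000 ft = 15 − 2 × (10000/1000) = -5°C.
OAT = ISA + deviation = -5 + (-21.5) = -26.5°C.

-26.5°C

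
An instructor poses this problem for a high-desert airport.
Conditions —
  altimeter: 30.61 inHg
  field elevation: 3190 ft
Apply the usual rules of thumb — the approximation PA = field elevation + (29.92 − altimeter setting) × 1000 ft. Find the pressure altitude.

Pressure correction = (29.92 − 30.61) × 1000 = -690 ft.
Pressure altitude = 3190 + (-690) = 2500 ft.

2500 ft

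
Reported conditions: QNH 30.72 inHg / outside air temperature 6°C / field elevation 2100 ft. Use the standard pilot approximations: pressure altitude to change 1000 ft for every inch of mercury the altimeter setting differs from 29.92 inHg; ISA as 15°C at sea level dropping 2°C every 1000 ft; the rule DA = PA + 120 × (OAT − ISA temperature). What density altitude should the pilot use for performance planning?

532 ft

Pressure altitude = 2100 + (29.92 − 30.72) × 1000 = 2100 + (-800) = 1300 ft.
ISA temperature at 1300 ft = 15 − 2 × (1300/1000) = 12.4°C.
ISA deviation = 6 − 12.4 = -6.4°C.
Density altitude = 1300 + 120 × (-6.4) = 532 ft.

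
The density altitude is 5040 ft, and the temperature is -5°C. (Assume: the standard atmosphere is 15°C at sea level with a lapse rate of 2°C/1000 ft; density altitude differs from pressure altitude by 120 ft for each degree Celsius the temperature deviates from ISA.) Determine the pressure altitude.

6000 ft

DA = PA + 120 × (OAT − (15 − 2·PA/1000)) = PA + 120·OAT − 1800 + 0.24·PA = 1.24·PA + 120·OAT − 1800.
So 1.24·PA = 5040 − 120 × (-5) + 1800 = 7440.
PA = 7440 / 1.24 = 6000 ft.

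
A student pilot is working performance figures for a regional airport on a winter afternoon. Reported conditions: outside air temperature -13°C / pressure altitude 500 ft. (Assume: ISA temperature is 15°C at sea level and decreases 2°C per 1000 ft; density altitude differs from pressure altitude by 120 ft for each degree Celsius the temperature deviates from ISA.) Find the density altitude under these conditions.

-2740 ft

ISA temperature at 500 ft = 15 − 2 × (500/1000) = 14°C.
ISA deviation = -13 − 14 = -27°C.
Density altitude = 500 + 120 × (-27) = 500 + (-3240) = -2740 ft.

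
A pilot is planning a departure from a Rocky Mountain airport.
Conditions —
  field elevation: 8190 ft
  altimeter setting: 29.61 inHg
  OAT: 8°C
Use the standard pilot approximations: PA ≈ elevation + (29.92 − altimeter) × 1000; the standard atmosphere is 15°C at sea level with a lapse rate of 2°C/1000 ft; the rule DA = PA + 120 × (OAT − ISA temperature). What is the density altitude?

Pressure altitude = 8190 + (29.92 − 29.61) × 1000 = 8190 + (+310) = 8500 ft.
ISA temperature at 8500 ft = 15 − 2 × (8500/1000) = -2°C.
ISA deviation = 8 − (-2) = +10°C.
Density altitude = 8500 + 120 × (10) = 9700 ft.

9700 ft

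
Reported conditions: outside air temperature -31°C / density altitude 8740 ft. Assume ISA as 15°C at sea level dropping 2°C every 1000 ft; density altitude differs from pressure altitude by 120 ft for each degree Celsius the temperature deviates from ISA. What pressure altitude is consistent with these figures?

11500 ft

DA = PA + 120 × (OAT − (15 − 2·PA/1000)) = PA + 120·OAT − 1800 + 0.24·PA = 1.24·PA + 120·OAT − 1800.
So 1.24·PA = 8740 − 120 × (-31) + 1800 = 14260.
PA = 14260 / 1.24 = 11500 ft.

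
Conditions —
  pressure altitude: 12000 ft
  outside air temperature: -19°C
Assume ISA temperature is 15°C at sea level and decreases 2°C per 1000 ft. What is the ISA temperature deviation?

ISA temperature at 12000 ft = 15 − 2 × (12000/1000) = -9°C.
Deviation = OAT − ISA = -19 − (-9) = -10°C.

ISA-10°C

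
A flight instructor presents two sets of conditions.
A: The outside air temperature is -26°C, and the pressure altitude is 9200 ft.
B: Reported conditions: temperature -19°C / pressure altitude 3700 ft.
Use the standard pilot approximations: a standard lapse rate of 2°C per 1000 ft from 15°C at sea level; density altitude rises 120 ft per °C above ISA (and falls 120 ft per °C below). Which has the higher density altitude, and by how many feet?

A: ISA temp = -3.4°C, deviation -22.6°C, DA = 9200 + 120 × (-22.6) = 6488 ft.
B: ISA temp = 7.6°C, deviation -26.6°C, DA = 3700 + 120 × (-26.6) = 508 ft.
A is higher by 6488 − 508 = 5980 ft.

A by 5980 ft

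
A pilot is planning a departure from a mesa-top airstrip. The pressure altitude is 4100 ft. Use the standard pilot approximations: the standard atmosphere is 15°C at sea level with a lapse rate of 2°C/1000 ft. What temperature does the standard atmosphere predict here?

ISA temperature = 15 − 2 × (4100/1000) = 15 − 8.2 = 6.8°C.

6.8°C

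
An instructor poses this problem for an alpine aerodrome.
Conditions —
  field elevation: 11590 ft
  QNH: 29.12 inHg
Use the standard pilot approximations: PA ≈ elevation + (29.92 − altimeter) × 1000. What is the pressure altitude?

12390 ft

Pressure correction = (29.92 − 29.12) × 1000 = +800 ft.
Pressure altitude = 11590 + (+800) = 12390 ft.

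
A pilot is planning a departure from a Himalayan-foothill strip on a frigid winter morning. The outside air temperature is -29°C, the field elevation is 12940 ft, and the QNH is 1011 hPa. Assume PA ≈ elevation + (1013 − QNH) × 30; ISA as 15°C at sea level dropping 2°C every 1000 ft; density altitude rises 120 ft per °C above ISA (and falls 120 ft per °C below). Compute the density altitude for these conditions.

Pressure altitude = 12940 + (1013 − 1011) × 30 = 12940 + (+60) = 13000 ft.
ISA temperature at 13000 ft = 15 − 2 × (13000/1000) = -11°C.
ISA deviation = -29 − (-11) = -18°C.
Density altitude = 13000 + 120 × (-18) = 10840 ft.

10840 ft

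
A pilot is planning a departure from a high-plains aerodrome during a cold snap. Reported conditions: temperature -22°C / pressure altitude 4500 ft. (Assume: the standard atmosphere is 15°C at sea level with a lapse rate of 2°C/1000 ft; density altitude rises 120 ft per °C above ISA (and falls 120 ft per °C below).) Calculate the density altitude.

1140 ft

ISA temperature at 4500 ft = 15 − 2 × (4500/1000) = 6°C.
ISA deviation = -22 − 6 = -28°C.
Density altitude = 4500 + 120 × (-28) = 4500 + (-3360) = 1140 ft.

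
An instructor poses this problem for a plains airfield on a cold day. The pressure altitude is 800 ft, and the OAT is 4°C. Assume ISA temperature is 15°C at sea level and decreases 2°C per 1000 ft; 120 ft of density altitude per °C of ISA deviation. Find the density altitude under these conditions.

-328 ft

ISA temperature at 800 ft = 15 − 2 × (800/1000) = 13.4°C.
ISA deviation = 4 − 13.4 = -9.4°C.
Density altitude = 800 + 120 × (-9.4) = 800 + (-1128) = -328 ft.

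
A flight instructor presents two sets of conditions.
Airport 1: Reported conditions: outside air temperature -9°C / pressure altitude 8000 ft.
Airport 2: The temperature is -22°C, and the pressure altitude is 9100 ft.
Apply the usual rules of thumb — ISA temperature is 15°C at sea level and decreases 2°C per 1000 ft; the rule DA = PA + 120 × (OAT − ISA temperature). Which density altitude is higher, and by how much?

Airport 1: ISA temp = -1°C, deviation -8°C, DA = 8000 + 120 × (-8) = 7040 ft.
Airport 2: ISA temp = -3.2°C, deviation -18.8°C, DA = 9100 + 120 × (-18.8) = 6844 ft.
Airport 1 is higher by 7040 − 6844 = 196 ft.

Airport 1 by 196 ft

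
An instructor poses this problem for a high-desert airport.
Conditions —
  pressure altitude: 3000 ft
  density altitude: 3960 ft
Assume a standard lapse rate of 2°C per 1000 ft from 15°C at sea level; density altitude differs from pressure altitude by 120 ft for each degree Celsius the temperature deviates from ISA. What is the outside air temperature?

Density altitude − pressure altitude = 3960 − 3000 = +960 ft.
At 120 ft/°C that is an ISA deviation of 960/120 = +8°C.
ISA temperature at 3000 ft = 15 − 2 × (3000/1000) = 9°C.
OAT = ISA + deviation = 9 + (+8) = 17°C.

17°C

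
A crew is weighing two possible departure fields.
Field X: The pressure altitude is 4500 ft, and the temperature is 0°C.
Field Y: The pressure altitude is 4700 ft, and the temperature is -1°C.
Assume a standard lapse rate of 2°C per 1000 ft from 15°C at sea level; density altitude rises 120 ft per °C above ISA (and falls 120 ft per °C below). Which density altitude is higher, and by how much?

Field X: ISA temp = 6°C, deviation -6°C, DA = 4500 + 120 × (-6) = 3780 ft.
Field Y: ISA temp = 5.6°C, deviation -6.6°C, DA = 4700 + 120 × (-6.6) = 3908 ft.
Field Y is higher by 3908 − 3780 = 128 ft.

Field Y by 128 ft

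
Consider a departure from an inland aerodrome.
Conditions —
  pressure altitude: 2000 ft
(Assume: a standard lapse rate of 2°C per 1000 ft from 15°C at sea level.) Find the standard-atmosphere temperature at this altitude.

ISA temperature = 15 − 2 × (2000/1000) = 15 − 4 = 11°C.

11°C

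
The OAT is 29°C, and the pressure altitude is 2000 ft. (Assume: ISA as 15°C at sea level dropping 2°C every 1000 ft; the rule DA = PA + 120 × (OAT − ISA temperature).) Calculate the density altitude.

4160 ft

ISA temperature at 2000 ft = 15 − 2 × (2000/1000) = 11°C.
ISA deviation = 29 − 11 = +18°C.
Density altitude = 2000 + 120 × (18) = 2000 + (+2160) = 4160 ft.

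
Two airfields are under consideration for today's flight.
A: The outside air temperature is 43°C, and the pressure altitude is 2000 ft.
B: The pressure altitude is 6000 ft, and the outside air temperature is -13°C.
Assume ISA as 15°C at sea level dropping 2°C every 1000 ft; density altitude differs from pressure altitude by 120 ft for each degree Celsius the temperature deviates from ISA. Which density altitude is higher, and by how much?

A by 1760 ft

A: ISA temp = 11°C, deviation +32°C, DA = 2000 + 120 × 32 = 5840 ft.
B: ISA temp = 3°C, deviation -16°C, DA = 6000 + 120 × (-16) = 4080 ft.
A is higher by 5840 − 4080 = 1760 ft.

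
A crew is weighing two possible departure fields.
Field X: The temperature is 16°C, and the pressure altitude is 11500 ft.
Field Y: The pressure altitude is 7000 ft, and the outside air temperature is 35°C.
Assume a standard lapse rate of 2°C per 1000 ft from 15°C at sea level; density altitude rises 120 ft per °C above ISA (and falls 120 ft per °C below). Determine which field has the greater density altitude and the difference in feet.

Field X: ISA temp = -8°C, deviation +24°C, DA = 11500 + 120 × 24 = 14380 ft.
Field Y: ISA temp = 1°C, deviation +34°C, DA = 7000 + 120 × 34 = 11080 ft.
Field X is higher by 14380 − 11080 = 3300 ft.

Field X by 3300 ft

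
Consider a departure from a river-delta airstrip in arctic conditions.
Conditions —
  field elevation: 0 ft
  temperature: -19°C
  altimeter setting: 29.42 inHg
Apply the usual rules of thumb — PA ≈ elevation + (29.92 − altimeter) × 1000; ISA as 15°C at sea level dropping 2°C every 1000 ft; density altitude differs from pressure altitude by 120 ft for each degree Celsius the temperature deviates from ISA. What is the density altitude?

Pressure altitude = 0 + (29.92 − 29.42) × 1000 = 0 + (+500) = 500 ft.
ISA temperature at 500 ft = 15 − 2 × (500/1000) = 14°C.
ISA deviation = -19 − 14 = -33°C.
Density altitude = 500 + 120 × (-33) = -3460 ft.

-3460 ft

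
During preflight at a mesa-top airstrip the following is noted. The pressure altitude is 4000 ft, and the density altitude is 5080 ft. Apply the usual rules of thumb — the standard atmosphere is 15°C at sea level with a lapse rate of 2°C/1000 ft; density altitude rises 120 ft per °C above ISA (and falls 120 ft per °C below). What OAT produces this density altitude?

16°C

Density altitude − pressure altitude = 5080 − 4000 = +1080 ft.
At 120 ft/°C that is an ISA deviation of 1080/120 = +9°C.
ISA temperature at 4000 ft = 15 − 2 × (4000/1000) = 7°C.
OAT = ISA + deviation = 7 + (+9) = 16°C.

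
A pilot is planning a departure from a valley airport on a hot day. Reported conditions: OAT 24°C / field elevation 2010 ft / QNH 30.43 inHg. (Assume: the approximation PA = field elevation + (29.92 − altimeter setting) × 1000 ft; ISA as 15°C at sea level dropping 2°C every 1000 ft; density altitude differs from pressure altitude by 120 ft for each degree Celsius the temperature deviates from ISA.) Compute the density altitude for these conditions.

Pressure altitude = 2010 + (29.92 − 30.43) × 1000 = 2010 + (-510) = 1500 ft.
ISA temperature at 1500 ft = 15 − 2 × (1500/1000) = 12°C.
ISA deviation = 24 − 12 = +12°C.
Density altitude = 1500 + 120 × (12) = 2940 ft.

2940 ft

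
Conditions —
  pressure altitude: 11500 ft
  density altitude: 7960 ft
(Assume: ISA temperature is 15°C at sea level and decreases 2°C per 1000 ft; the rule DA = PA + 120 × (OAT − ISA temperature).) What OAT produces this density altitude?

Density altitude − pressure altitude = 7960 − 11500 = -3540 ft.
At 120 ft/°C that is an ISA deviation of -3540/120 = -29.5°C.
ISA temperature at 11500 ft = 15 − 2 × (11500/1000) = -8°C.
OAT = ISA + deviation = -8 + (-29.5) = -37.5°C.

-37.5°C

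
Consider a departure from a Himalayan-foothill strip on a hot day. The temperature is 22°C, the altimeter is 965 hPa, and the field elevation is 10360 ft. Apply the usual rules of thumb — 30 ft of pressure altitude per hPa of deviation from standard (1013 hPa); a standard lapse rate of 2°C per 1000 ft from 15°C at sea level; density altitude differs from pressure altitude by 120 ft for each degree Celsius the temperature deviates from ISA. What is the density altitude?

15472 ft

Pressure altitude = 10360 + (1013 − 965) × 30 = 10360 + (+1440) = 11800 ft.
ISA temperature at 11800 ft = 15 − 2 × (11800/1000) = -8.6°C.
ISA deviation = 22 − (-8.6) = +30.6°C.
Density altitude = 11800 + 120 × (30.6) = 15472 ft.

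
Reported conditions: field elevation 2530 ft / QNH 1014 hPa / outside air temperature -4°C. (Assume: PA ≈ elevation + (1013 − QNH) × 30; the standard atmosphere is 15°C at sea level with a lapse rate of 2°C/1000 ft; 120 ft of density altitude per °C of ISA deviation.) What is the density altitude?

Pressure altitude = 2530 + (1013 − 1014) × 30 = 2530 + (-30) = 2500 ft.
ISA temperature at 2500 ft = 15 − 2 × (2500/1000) = 10°C.
ISA deviation = -4 − 10 = -14°C.
Density altitude = 2500 + 120 × (-14) = 820 ft.

820 ft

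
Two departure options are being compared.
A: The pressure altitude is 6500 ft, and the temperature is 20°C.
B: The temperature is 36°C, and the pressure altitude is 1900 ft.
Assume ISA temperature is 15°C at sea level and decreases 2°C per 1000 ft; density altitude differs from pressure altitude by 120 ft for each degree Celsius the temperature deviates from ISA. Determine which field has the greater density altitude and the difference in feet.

A: ISA temp = 2°C, deviation +18°C, DA = 6500 + 120 × 18 = 8660 ft.
B: ISA temp = 11.2°C, deviation +24.8°C, DA = 1900 + 120 × 24.8 = 4876 ft.
A is higher by 8660 − 4876 = 3784 ft.

A by 3784 ft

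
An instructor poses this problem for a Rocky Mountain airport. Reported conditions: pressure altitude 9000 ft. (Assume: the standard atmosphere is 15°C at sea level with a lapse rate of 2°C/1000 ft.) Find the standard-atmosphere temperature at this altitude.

-3°C

ISA temperature = 15 − 2 × (9000/1000) = 15 − 18 = -3°C.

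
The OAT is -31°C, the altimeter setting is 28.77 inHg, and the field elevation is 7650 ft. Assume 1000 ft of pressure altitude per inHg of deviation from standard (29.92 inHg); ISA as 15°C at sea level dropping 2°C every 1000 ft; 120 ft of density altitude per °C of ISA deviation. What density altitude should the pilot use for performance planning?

Pressure altitude = 7650 + (29.92 − 28.77) × 1000 = 7650 + (+1150) = 8800 ft.
ISA temperature at 8800 ft = 15 − 2 × (8800/1000) = -2.6°C.
ISA deviation = -31 − (-2.6) = -28.4°C.
Density altitude = 8800 + 120 × (-28.4) = 5392 ft.

5392 ft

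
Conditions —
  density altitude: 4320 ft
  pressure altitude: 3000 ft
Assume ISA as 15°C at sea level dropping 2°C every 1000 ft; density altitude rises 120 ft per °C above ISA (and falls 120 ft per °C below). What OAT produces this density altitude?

20°C

Density altitude − pressure altitude = 4320 − 3000 = +1320 ft.
At 120 ft/°C that is an ISA deviation of 1320/120 = +11°C.
ISA temperature at 3000 ft = 15 − 2 × (3000/1000) = 9°C.
OAT = ISA + deviation = 9 + (+11) = 20°C.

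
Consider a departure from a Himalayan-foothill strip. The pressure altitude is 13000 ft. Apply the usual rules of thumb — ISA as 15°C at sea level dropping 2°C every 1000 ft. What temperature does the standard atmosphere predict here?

ISA temperature = 15 − 2 × (13000/1000) = 15 − 26 = -11°C.

-11°C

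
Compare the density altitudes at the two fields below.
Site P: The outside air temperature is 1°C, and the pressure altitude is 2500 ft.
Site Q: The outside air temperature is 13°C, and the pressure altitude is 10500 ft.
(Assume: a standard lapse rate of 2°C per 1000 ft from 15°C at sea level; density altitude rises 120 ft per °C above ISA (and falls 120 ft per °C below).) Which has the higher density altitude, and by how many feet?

Site Q by 11360 ft

Site P: ISA temp = 10°C, deviation -9°C, DA = 2500 + 120 × (-9) = 1420 ft.
Site Q: ISA temp = -6°C, deviation +19°C, DA = 10500 + 120 × 19 = 12780 ft.
Site Q is higher by 12780 − 1420 = 11360 ft.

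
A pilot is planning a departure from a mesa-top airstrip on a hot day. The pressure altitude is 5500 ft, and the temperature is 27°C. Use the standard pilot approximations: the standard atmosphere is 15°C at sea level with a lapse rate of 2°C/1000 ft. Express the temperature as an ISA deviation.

ISA temperature at 5500 ft = 15 − 2 × (5500/1000) = 4°C.
Deviation = OAT − ISA = 27 − 4 = +23°C.

ISA+23°C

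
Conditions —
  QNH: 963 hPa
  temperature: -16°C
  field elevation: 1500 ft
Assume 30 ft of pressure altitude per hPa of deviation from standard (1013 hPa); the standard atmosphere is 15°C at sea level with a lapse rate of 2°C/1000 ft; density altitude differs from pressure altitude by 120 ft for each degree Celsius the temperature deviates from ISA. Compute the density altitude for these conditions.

Pressure altitude = 1500 + (1013 − 963) × 30 = 1500 + (+1500) = 3000 ft.
ISA temperature at 3000 ft = 15 − 2 × (3000/1000) = 9°C.
ISA deviation = -16 − 9 = -25°C.
Density altitude = 3000 + 120 × (-25) = 0 ft.

0 ft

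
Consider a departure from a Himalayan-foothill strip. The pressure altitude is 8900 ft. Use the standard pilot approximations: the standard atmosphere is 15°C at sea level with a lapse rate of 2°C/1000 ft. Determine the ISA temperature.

-2.8°C

ISA temperature = 15 − 2 × (8900/1000) = 15 − 17.8 = -2.8°C.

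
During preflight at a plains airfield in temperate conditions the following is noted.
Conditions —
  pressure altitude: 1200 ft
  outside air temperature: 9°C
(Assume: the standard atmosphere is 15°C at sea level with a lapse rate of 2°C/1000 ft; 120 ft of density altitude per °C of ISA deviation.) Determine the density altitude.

768 ft

ISA temperature at 1200 ft = 15 − 2 × (1200/1000) = 12.6°C.
ISA deviation = 9 − 12.6 = -3.6°C.
Density altitude = 1200 + 120 × (-3.6) = 1200 + (-432) = 768 ft.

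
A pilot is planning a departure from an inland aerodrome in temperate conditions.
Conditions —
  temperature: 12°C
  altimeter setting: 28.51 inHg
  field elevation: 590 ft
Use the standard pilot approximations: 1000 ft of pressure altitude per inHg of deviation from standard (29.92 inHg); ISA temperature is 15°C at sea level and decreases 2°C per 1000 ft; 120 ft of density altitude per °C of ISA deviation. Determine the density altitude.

2120 ft

Pressure altitude = 590 + (29.92 − 28.51) × 1000 = 590 + (+1410) = 2000 ft.
ISA temperature at 2000 ft = 15 − 2 × (2000/1000) = 11°C.
ISA deviation = 12 − 11 = +1°C.
Density altitude = 2000 + 120 × (1) = 2120 ft.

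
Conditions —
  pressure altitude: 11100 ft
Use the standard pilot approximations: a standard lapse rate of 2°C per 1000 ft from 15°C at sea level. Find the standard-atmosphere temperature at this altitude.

ISA temperature = 15 − 2 × (11100/1000) = 15 − 22.2 = -7.2°C.

-7.2°C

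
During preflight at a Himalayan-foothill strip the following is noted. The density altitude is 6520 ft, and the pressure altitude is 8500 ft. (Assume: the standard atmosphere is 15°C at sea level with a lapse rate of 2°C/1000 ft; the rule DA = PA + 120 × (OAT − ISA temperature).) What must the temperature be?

-18.5°C

Density altitude − pressure altitude = 6520 − 8500 = -1980 ft.
At 120 ft/°C that is an ISA deviation of -1980/120 = -16.5°C.
ISA temperature at 8500 ft = 15 − 2 × (8500/1000) = -2°C.
OAT = ISA + deviation = -2 + (-16.5) = -18.5°C.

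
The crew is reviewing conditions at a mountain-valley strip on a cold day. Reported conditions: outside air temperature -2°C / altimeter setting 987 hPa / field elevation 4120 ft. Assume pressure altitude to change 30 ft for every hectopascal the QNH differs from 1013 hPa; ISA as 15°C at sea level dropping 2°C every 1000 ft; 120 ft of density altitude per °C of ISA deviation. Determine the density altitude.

Pressure altitude = 4120 + (1013 − 987) × 30 = 4120 + (+780) = 4900 ft.
ISA temperature at 4900 ft = 15 − 2 × (4900/1000) = 5.2°C.
ISA deviation = -2 − 5.2 = -7.2°C.
Density altitude = 4900 + 120 × (-7.2) = 4036 ft.

4036 ft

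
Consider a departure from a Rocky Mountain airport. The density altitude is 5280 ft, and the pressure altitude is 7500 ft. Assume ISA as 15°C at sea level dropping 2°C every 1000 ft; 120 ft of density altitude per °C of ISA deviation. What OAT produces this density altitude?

-18.5°C

Density altitude − pressure altitude = 5280 − 7500 = -2220 ft.
At 120 ft/°C that is an ISA deviation of -2220/120 = -18.5°C.
ISA temperature at 7500 ft = 15 − 2 × (7500/1000) = 0°C.
OAT = ISA + deviation = 0 + (-18.5) = -18.5°C.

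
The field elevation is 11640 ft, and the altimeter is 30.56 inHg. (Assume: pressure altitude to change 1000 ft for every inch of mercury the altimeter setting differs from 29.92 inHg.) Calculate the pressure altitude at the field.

11000 ft

Pressure correction = (29.92 − 30.56) × 1000 = -640 ft.
Pressure altitude = 11640 + (-640) = 11000 ft.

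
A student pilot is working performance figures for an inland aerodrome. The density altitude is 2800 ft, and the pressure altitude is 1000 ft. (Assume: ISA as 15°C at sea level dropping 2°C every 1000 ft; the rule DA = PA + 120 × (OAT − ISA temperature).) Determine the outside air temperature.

Density altitude − pressure altitude = 2800 − 1000 = +1800 ft.
At 120 ft/°C that is an ISA deviation of 1800/120 = +15°C.
ISA temperature at 1000 ft = 15 − 2 × (1000/1000) = 13°C.
OAT = ISA + deviation = 13 + (+15) = 28°C.

28°C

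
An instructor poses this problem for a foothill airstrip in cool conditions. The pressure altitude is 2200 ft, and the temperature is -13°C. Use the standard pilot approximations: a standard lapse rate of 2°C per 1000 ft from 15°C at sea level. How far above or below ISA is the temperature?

ISA-23.6°C

ISA temperature at 2200 ft = 15 − 2 × (2200/1000) = 10.6°C.
Deviation = OAT − ISA = -13 − 10.6 = -23.6°C.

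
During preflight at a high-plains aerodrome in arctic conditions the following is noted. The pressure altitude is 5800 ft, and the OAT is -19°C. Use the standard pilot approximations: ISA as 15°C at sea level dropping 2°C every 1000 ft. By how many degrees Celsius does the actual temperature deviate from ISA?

ISA-22.4°C

ISA temperature at 5800 ft = 15 − 2 × (5800/1000) = 3.4°C.
Deviation = OAT − ISA = -19 − 3.4 = -22.4°C.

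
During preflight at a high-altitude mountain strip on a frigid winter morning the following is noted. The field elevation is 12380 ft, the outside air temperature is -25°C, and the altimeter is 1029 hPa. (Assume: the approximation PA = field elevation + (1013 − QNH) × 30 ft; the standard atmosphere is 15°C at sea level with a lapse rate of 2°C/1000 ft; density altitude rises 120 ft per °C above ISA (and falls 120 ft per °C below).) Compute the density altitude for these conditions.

9956 ft

Pressure altitude = 12380 + (1013 − 1029) × 30 = 12380 + (-480) = 11900 ft.
ISA temperature at 11900 ft = 15 − 2 × (11900/1000) = -8.8°C.
ISA deviation = -25 − (-8.8) = -16.2°C.
Density altitude = 11900 + 120 × (-16.2) = 9956 ft.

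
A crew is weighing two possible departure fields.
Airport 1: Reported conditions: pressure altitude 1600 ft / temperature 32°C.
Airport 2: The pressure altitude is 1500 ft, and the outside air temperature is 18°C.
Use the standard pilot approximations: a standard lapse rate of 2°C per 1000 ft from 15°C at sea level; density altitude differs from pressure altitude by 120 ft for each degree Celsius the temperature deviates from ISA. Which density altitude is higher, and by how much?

Airport 1: ISA temp = 11.8°C, deviation +20.2°C, DA = 1600 + 120 × 20.2 = 4024 ft.
Airport 2: ISA temp = 12°C, deviation +6°C, DA = 1500 + 120 × 6 = 2220 ft.
Airport 1 is higher by 4024 − 2220 = 1804 ft.

Airport 1 by 1804 ft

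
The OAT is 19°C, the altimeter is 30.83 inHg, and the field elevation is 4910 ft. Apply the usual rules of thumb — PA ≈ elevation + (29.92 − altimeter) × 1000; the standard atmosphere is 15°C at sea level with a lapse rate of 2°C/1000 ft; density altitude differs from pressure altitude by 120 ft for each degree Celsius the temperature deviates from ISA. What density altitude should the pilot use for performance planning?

5440 ft

Pressure altitude = 4910 + (29.92 − 30.83) × 1000 = 4910 + (-910) = 4000 ft.
ISA temperature at 4000 ft = 15 − 2 × (4000/1000) = 7°C.
ISA deviation = 19 − 7 = +12°C.
Density altitude = 4000 + 120 × (12) = 5440 ft.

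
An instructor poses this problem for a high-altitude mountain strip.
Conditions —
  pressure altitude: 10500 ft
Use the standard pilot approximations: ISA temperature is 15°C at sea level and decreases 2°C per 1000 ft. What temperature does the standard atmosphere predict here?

-6°C

ISA temperature = 15 − 2 × (10500/1000) = 15 − 21 = -6°C.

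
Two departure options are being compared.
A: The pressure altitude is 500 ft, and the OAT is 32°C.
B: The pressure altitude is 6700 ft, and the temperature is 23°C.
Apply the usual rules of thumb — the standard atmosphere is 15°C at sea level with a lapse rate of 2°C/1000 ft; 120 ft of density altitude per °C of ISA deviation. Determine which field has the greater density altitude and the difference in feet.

B by 6608 ft

A: ISA temp = 14°C, deviation +18°C, DA = 500 + 120 × 18 = 2660 ft.
B: ISA temp = 1.6°C, deviation +21.4°C, DA = 6700 + 120 × 21.4 = 9268 ft.
B is higher by 9268 − 2660 = 6608 ft.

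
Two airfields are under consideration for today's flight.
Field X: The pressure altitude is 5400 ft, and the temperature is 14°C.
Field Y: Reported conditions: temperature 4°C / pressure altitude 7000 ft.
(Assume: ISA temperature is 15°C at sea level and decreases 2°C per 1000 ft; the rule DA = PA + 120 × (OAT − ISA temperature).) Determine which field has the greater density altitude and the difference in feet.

Field X: ISA temp = 4.2°C, deviation +9.8°C, DA = 5400 + 120 × 9.8 = 6576 ft.
Field Y: ISA temp = 1°C, deviation +3°C, DA = 7000 + 120 × 3 = 7360 ft.
Field Y is higher by 7360 − 6576 = 784 ft.

Field Y by 784 ft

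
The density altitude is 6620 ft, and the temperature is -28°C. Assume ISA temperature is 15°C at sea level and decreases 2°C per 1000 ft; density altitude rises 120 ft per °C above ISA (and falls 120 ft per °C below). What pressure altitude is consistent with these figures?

9500 ft

DA = PA + 120 × (OAT − (15 − 2·PA/1000)) = PA + 120·OAT − 1800 + 0.24·PA = 1.24·PA + 120·OAT − 1800.
So 1.24·PA = 6620 − 120 × (-28) + 1800 = 11780.
PA = 11780 / 1.24 = 9500 ft.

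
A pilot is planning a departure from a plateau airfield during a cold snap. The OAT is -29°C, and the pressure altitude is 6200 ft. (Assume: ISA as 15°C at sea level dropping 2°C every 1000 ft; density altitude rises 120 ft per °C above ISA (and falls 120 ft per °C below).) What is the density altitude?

ISA temperature at 6200 ft = 15 − 2 × (6200/1000) = 2.6°C.
ISA deviation = -29 − 2.6 = -31.6°C.
Density altitude = 6200 + 120 × (-31.6) = 6200 + (-3792) = 2408 ft.

2408 ft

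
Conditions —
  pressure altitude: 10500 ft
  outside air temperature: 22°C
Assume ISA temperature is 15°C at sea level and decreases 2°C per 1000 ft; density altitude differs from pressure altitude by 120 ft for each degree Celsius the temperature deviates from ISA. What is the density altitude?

ISA temperature at 10500 ft = 15 − 2 × (10500/1000) = -6°C.
ISA deviation = 22 − (-6) = +28°C.
Density altitude = 10500 + 120 × (28) = 10500 + (+3360) = 13860 ft.

13860 ft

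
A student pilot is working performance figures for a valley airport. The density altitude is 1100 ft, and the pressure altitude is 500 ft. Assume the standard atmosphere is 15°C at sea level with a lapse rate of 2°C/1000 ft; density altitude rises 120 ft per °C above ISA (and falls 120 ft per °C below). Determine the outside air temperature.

19°C

Density altitude − pressure altitude = 1100 − 500 = +600 ft.
At 120 ft/°C that is an ISA deviation of 600/120 = +5°C.
ISA temperature at 500 ft = 15 − 2 × (500/1000) = 14°C.
OAT = ISA + deviation = 14 + (+5) = 19°C.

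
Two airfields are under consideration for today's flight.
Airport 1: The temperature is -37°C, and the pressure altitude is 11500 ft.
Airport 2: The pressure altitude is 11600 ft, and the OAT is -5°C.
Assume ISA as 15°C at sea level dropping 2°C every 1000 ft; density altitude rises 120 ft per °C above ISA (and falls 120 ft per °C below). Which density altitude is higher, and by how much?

Airport 1: ISA temp = -8°C, deviation -29°C, DA = 11500 + 120 × (-29) = 8020 ft.
Airport 2: ISA temp = -8.2°C, deviation +3.2°C, DA = 11600 + 120 × 3.2 = 11984 ft.
Airport 2 is higher by 11984 − 8020 = 3964 ft.

Airport 2 by 3964 ft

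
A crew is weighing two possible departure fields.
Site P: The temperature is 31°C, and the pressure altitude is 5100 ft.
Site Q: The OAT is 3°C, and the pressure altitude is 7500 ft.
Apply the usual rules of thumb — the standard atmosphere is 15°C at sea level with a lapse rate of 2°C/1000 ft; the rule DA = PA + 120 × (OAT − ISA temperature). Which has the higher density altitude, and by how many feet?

Site P by 384 ft

Site P: ISA temp = 4.8°C, deviation +26.2°C, DA = 5100 + 120 × 26.2 = 8244 ft.
Site Q: ISA temp = 0°C, deviation +3°C, DA = 7500 + 120 × 3 = 7860 ft.
Site P is higher by 8244 − 7860 = 384 ft.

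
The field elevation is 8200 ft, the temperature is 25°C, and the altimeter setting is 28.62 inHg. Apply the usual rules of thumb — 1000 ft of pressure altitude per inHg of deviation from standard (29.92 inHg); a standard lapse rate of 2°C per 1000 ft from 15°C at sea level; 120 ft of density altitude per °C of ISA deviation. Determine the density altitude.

Pressure altitude = 8200 + (29.92 − 28.62) × 1000 = 8200 + (+1300) = 9500 ft.
ISA temperature at 9500 ft = 15 − 2 × (9500/1000) = -4°C.
ISA deviation = 25 − (-4) = +29°C.
Density altitude = 9500 + 120 × (29) = 12980 ft.

12980 ft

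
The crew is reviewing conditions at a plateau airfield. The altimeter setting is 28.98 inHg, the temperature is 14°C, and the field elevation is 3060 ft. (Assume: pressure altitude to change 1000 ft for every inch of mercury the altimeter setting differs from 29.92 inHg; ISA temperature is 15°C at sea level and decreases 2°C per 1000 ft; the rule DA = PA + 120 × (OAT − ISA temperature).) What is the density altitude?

4840 ft

Pressure altitude = 3060 + (29.92 − 28.98) × 1000 = 3060 + (+940) = 4000 ft.
ISA temperature at 4000 ft = 15 − 2 × (4000/1000) = 7°C.
ISA deviation = 14 − 7 = +7°C.
Density altitude = 4000 + 120 × (7) = 4840 ft.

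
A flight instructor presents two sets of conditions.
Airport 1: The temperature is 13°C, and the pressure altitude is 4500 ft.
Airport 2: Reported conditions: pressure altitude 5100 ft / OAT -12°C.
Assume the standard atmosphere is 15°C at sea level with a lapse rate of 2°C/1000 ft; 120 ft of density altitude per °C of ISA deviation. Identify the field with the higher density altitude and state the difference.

Airport 1: ISA temp = 6°C, deviation +7°C, DA = 4500 + 120 × 7 = 5340 ft.
Airport 2: ISA temp = 4.8°C, deviation -16.8°C, DA = 5100 + 120 × (-16.8) = 3084 ft.
Airport 1 is higher by 5340 − 3084 = 2256 ft.

Airport 1 by 2256 ft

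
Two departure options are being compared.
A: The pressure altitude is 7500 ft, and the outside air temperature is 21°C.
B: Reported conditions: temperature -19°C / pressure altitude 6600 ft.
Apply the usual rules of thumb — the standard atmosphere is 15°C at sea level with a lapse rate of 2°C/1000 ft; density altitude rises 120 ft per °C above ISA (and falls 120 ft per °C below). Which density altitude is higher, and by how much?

A by 5916 ft

A: ISA temp = 0°C, deviation +21°C, DA = 7500 + 120 × 21 = 10020 ft.
B: ISA temp = 1.8°C, deviation -20.8°C, DA = 6600 + 120 × (-20.8) = 4104 ft.
A is higher by 10020 − 4104 = 5916 ft.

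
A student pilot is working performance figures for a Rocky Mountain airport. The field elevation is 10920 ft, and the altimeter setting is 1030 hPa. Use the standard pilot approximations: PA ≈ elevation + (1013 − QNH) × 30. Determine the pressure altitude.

10410 ft

Pressure correction = (1013 − 1030) × 30 = -510 ft.
Pressure altitude = 10920 + (-510) = 10410 ft.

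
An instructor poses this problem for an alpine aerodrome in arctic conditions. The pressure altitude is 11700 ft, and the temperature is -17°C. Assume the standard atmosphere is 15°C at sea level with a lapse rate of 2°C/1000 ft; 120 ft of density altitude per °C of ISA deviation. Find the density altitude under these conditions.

10668 ft

ISA temperature at 11700 ft = 15 − 2 × (11700/1000) = -8.4°C.
ISA deviation = -17 − (-8.4) = -8.6°C.
Density altitude = 11700 + 120 × (-8.6) = 11700 + (-1032) = 10668 ft.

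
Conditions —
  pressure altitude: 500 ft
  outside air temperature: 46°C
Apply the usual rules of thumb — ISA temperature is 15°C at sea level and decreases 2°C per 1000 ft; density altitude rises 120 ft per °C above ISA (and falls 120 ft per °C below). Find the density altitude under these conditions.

ISA temperature at 500 ft = 15 − 2 × (500/1000) = 14°C.
ISA deviation = 46 − 14 = +32°C.
Density altitude = 500 + 120 × (32) = 500 + (+3840) = 4340 ft.

4340 ft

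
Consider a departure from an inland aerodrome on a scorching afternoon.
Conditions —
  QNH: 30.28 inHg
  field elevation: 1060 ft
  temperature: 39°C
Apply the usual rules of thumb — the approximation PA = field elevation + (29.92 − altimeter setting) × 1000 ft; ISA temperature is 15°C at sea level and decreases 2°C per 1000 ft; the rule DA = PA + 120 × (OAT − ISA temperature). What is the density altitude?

Pressure altitude = 1060 + (29.92 − 30.28) × 1000 = 1060 + (-360) = 700 ft.
ISA temperature at 700 ft = 15 − 2 × (700/1000) = 13.6°C.
ISA deviation = 39 − 13.6 = +25.4°C.
Density altitude = 700 + 120 × (25.4) = 3748 ft.

3748 ft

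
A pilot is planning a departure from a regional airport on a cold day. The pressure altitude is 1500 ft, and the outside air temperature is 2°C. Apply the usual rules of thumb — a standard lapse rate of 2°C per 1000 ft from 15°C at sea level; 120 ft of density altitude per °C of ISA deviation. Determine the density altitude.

300 ft

ISA temperature at 1500 ft = 15 − 2 × (1500/1000) = 12°C.
ISA deviation = 2 − 12 = -10°C.
Density altitude = 1500 + 120 × (-10) = 1500 + (-1200) = 300 ft.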